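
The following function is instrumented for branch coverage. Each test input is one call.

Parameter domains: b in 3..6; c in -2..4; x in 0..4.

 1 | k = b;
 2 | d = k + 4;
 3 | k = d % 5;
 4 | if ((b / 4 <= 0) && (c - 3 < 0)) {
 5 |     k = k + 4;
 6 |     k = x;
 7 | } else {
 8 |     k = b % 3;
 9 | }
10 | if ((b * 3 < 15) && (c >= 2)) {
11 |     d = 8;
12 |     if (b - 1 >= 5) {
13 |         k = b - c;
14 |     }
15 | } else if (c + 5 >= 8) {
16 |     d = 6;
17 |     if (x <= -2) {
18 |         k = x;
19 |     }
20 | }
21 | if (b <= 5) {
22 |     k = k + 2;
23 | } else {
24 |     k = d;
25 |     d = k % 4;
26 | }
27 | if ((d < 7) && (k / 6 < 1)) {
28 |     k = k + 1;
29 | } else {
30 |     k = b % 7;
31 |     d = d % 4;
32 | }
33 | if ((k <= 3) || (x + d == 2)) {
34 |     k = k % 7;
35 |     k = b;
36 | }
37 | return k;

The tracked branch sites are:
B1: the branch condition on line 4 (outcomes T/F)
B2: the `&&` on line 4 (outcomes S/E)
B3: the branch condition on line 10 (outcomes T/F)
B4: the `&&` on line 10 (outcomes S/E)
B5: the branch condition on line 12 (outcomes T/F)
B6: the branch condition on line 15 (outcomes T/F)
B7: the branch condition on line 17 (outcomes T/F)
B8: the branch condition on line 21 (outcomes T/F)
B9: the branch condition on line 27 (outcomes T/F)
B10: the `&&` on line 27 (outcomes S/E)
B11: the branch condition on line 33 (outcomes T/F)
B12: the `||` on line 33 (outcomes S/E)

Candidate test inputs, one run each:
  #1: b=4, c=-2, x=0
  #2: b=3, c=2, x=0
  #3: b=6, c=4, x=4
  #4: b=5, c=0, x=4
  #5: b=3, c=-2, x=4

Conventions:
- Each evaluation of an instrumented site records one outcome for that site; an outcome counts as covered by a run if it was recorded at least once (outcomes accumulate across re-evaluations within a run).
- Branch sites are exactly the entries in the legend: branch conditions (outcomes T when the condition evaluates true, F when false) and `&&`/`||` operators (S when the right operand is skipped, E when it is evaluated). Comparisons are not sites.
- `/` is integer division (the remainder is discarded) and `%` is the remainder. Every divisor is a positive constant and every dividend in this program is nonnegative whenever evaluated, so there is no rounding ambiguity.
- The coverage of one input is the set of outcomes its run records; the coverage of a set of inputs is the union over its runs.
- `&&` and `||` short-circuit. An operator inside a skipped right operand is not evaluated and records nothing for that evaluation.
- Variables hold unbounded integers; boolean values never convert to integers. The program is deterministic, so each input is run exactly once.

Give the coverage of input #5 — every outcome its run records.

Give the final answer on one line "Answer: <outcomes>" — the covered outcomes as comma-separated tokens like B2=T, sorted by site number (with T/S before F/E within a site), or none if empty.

Simulating input #5 (b=3, c=-2, x=4) step by step:
  B2->E, B1->T, B4->E, B3->F, B6->F, B8->T, B10->S, B9->F, B12->S, B11->T
distinct outcomes covered: B1=T, B2=E, B3=F, B4=E, B6=F, B8=T, B9=F, B10=S, B11=T, B12=S

Answer: B1=T, B2=E, B3=F, B4=E, B6=F, B8=T, B9=F, B10=S, B11=T, B12=S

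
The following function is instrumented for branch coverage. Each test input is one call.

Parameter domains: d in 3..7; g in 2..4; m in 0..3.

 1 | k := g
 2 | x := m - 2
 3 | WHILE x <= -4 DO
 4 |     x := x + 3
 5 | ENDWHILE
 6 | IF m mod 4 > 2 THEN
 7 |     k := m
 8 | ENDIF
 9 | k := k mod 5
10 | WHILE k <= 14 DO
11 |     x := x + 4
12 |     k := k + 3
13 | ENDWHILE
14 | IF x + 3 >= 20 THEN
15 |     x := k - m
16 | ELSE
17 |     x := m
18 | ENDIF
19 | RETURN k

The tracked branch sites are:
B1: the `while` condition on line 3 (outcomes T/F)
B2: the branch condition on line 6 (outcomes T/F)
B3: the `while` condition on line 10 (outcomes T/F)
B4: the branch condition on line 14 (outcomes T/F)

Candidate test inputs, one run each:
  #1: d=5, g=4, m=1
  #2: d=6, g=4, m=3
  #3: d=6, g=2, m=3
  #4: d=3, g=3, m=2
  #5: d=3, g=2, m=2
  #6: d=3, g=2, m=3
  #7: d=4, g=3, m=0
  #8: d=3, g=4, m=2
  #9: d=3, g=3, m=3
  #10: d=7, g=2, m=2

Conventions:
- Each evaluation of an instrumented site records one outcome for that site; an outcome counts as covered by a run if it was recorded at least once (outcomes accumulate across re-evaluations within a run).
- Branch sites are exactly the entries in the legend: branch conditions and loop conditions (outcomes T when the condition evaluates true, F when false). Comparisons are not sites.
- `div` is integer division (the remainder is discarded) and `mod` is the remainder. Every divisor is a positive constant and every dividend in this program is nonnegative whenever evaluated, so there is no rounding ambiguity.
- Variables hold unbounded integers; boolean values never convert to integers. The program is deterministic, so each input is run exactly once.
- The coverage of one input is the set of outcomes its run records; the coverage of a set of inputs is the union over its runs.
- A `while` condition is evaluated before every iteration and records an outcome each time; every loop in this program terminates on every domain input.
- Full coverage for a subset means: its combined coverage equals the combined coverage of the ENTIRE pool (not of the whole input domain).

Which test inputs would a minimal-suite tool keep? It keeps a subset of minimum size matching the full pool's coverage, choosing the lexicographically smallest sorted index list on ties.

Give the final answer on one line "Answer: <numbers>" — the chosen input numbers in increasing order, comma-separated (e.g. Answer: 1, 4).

run #1 (d=5, g=4, m=1) runs B1->F, B2->F, B3->T, B3->T, B3->T, B3->T, B3->F, B4->F; records B1=F, B2=F, B3=T, B3=F, B4=F
run #2 (d=6, g=4, m=3) runs B1->F, B2->T, B3->T, B3->T, B3->T, B3->T, B3->F, B4->T; records B1=F, B2=T, B3=T, B3=F, B4=T
run #3 (d=6, g=2, m=3) runs B1->F, B2->T, B3->T, B3->T, B3->T, B3->T, B3->F, B4->T; records B1=F, B2=T, B3=T, B3=F, B4=T
run #4 (d=3, g=3, m=2) runs B1->F, B2->F, B3->T, B3->T, B3->T, B3->T, B3->F, B4->F; records B1=F, B2=F, B3=T, B3=F, B4=F
run #5 (d=3, g=2, m=2) runs B1->F, B2->F, B3->T, B3->T, B3->T, B3->T, B3->T, B3->F, B4->T; records B1=F, B2=F, B3=T, B3=F, B4=T
run #6 (d=3, g=2, m=3) runs B1->F, B2->T, B3->T, B3->T, B3->T, B3->T, B3->F, B4->T; records B1=F, B2=T, B3=T, B3=F, B4=T
run #7 (d=4, g=3, m=0) runs B1->F, B2->F, B3->T, B3->T, B3->T, B3->T, B3->F, B4->F; records B1=F, B2=F, B3=T, B3=F, B4=F
run #8 (d=3, g=4, m=2) runs B1->F, B2->F, B3->T, B3->T, B3->T, B3->T, B3->F, B4->F; records B1=F, B2=F, B3=T, B3=F, B4=F
run #9 (d=3, g=3, m=3) runs B1->F, B2->T, B3->T, B3->T, B3->T, B3->T, B3->F, B4->T; records B1=F, B2=T, B3=T, B3=F, B4=T
run #10 (d=7, g=2, m=2) runs B1->F, B2->F, B3->T, B3->T, B3->T, B3->T, B3->T, B3->F, B4->T; records B1=F, B2=F, B3=T, B3=F, B4=T
together the pool reaches 7 outcomes: B1=F, B2=T, B2=F, B3=T, B3=F, B4=T, B4=F
checked all size-1 subsets: none covers 7 outcomes (max 5/7)
inputs {1, 2} (size 2) cover everything; no size-2 subset with a lexicographically smaller index list covers all 7

Answer: 1, 2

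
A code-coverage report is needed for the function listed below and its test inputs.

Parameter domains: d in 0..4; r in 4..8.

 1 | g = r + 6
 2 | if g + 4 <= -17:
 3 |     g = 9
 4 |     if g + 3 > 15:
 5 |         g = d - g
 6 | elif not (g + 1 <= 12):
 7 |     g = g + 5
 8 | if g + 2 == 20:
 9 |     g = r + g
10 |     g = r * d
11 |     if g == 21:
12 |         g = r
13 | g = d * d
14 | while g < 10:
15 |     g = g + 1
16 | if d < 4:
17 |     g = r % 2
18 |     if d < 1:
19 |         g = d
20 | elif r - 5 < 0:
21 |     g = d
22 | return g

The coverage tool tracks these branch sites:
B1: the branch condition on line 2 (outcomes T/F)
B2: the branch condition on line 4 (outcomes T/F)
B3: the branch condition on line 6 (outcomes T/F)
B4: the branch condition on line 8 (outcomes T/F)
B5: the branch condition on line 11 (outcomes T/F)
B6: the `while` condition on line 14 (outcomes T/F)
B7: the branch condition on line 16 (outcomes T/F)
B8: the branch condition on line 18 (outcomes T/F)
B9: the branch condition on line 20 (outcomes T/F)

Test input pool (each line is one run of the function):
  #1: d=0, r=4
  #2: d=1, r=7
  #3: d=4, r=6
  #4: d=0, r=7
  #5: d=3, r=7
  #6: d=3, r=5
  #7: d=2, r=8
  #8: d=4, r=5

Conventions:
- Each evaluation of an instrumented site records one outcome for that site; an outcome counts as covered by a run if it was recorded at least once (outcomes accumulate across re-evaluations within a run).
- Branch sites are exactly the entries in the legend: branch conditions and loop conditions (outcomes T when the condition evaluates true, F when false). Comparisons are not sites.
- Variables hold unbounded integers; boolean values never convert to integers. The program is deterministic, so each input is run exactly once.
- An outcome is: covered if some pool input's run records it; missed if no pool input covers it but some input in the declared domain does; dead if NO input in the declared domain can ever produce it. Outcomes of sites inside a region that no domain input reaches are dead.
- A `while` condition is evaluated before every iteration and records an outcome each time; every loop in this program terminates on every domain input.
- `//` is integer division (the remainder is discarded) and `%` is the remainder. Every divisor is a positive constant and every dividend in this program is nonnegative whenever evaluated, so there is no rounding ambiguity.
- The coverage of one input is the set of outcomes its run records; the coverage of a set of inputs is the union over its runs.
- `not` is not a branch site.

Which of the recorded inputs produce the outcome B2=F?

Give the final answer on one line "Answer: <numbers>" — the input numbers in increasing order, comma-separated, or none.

input #1 (d=0, r=4): misses B2=F
input #2 (d=1, r=7): misses B2=F
input #3 (d=4, r=6): misses B2=F
input #4 (d=0, r=7): misses B2=F
input #5 (d=3, r=7): misses B2=F
input #6 (d=3, r=5): misses B2=F
input #7 (d=2, r=8): misses B2=F
input #8 (d=4, r=5): misses B2=F

Answer: none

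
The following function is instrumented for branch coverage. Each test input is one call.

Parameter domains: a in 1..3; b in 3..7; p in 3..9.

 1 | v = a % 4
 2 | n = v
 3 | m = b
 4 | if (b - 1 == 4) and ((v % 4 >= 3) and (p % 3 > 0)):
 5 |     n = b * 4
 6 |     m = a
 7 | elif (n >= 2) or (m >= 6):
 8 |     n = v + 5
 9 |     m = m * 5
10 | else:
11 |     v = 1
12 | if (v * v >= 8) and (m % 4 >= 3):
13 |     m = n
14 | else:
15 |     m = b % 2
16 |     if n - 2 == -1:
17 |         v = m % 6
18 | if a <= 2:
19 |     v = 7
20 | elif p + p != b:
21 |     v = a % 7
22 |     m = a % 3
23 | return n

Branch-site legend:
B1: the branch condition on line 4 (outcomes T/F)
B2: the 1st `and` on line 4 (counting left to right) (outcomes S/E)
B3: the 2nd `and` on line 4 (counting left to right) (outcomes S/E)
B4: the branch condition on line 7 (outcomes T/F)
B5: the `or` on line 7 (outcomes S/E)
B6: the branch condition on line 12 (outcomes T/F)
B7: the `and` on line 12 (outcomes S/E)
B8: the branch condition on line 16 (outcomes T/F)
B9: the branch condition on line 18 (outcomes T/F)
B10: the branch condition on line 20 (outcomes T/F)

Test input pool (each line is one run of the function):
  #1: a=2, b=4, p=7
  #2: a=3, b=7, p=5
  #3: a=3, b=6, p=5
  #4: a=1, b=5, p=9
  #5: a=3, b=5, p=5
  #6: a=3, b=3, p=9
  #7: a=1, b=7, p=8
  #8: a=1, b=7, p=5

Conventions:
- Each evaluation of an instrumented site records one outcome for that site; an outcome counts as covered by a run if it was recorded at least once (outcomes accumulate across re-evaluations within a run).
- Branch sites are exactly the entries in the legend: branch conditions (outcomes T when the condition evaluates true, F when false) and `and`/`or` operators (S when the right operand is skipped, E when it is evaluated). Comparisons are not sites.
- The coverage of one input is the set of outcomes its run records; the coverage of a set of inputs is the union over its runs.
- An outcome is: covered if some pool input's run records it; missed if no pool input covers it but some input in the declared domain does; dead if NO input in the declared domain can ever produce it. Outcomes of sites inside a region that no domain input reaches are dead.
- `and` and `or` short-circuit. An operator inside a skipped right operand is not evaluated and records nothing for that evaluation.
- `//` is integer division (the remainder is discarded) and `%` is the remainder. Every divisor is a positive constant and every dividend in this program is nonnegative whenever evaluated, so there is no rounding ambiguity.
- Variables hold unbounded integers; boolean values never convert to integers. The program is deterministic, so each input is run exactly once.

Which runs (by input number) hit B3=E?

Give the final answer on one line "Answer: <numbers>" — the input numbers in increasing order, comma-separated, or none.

input #1 (a=2, b=4, p=7): does not produce B3=E
input #2 (a=3, b=7, p=5): does not produce B3=E
input #3 (a=3, b=6, p=5): does not produce B3=E
input #4 (a=1, b=5, p=9): does not produce B3=E
input #5 (a=3, b=5, p=5): produces B3=E
input #6 (a=3, b=3, p=9): does not produce B3=E
input #7 (a=1, b=7, p=8): does not produce B3=E
input #8 (a=1, b=7, p=5): does not produce B3=E

Answer: 5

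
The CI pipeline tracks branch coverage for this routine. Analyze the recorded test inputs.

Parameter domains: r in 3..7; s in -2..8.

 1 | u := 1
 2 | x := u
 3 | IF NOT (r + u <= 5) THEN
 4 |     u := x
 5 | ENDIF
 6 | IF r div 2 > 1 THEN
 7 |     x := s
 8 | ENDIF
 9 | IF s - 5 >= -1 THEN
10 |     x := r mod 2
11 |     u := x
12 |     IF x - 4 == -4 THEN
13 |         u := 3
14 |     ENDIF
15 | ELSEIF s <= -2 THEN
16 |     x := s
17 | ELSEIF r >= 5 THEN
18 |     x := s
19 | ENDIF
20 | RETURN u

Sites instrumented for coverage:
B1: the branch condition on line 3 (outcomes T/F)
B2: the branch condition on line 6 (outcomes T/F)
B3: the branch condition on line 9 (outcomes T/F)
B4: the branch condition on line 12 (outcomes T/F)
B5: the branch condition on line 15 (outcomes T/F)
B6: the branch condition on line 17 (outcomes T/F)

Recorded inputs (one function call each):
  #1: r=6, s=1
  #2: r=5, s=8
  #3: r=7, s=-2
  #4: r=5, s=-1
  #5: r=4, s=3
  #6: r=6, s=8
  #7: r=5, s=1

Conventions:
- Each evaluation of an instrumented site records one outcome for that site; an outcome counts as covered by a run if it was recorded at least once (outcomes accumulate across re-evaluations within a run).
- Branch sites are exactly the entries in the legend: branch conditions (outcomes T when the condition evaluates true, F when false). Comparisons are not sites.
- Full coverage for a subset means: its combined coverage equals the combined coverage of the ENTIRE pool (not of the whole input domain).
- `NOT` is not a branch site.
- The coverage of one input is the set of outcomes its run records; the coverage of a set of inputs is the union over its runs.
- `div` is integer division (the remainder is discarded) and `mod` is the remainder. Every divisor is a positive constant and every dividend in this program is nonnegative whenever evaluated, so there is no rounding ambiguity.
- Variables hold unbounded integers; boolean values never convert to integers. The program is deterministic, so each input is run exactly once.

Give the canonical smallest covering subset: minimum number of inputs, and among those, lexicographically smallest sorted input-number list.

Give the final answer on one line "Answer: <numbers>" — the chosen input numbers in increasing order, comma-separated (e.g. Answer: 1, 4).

input #1 (r=6, s=1): events B1->T, B2->T, B3->F, B5->F, B6->T; covers B1=T, B2=T, B3=F, B5=F, B6=T
input #2 (r=5, s=8): events B1->T, B2->T, B3->T, B4->F; covers B1=T, B2=T, B3=T, B4=F
input #3 (r=7, s=-2): events B1->T, B2->T, B3->F, B5->T; covers B1=T, B2=T, B3=F, B5=T
input #4 (r=5, s=-1): events B1->T, B2->T, B3->F, B5->F, B6->T; covers B1=T, B2=T, B3=F, B5=F, B6=T
input #5 (r=4, s=3): events B1->F, B2->T, B3->F, B5->F, B6->F; covers B1=F, B2=T, B3=F, B5=F, B6=F
input #6 (r=6, s=8): events B1->T, B2->T, B3->T, B4->T; covers B1=T, B2=T, B3=T, B4=T
input #7 (r=5, s=1): events B1->T, B2->T, B3->F, B5->F, B6->T; covers B1=T, B2=T, B3=F, B5=F, B6=T
union over all inputs: B1=T, B1=F, B2=T, B3=T, B3=F, B4=T, B4=F, B5=T, B5=F, B6=T, B6=F (11 outcomes)
size 1 is not enough: best union over all size-1 subsets is 5/11
size 2 is not enough: best union over all size-2 subsets is 8/11
size 3 is not enough: best union over all size-3 subsets is 9/11
size 4 is not enough: best union over all size-4 subsets is 10/11
size 5: inputs {1, 2, 3, 5, 6} cover all 11 outcomes, and no lexicographically smaller subset of this size does

Answer: 1, 2, 3, 5, 6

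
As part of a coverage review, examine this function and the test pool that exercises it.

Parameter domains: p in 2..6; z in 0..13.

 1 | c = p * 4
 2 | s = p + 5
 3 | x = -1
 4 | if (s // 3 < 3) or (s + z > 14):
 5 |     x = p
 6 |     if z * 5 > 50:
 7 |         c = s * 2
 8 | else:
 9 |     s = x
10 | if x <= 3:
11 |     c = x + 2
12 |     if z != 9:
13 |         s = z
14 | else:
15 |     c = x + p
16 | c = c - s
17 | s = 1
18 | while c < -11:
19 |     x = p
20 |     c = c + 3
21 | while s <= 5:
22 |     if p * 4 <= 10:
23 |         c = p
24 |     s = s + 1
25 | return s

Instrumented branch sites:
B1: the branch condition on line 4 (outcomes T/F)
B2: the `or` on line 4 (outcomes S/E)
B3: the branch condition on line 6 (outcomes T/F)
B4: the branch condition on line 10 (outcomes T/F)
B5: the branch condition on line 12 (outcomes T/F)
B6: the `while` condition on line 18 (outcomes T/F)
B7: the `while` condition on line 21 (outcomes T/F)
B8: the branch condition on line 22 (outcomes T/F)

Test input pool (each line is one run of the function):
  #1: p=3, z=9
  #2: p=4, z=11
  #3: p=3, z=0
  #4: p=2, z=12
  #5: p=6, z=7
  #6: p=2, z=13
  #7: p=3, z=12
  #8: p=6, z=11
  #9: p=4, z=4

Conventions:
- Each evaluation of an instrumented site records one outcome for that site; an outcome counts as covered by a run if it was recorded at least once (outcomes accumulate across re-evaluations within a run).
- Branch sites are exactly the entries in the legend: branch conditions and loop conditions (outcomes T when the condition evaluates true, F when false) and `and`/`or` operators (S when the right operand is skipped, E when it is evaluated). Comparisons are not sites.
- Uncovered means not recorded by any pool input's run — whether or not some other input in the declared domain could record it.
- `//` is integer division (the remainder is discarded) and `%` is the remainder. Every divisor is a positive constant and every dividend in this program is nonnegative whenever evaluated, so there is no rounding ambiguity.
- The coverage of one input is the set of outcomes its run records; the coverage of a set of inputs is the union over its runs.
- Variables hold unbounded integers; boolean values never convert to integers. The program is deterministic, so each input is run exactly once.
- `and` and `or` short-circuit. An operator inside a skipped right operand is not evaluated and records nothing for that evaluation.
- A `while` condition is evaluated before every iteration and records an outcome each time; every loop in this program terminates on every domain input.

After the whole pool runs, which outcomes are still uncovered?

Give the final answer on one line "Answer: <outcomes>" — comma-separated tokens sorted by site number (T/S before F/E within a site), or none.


input #1, p=3, z=9: outcomes B1=T, B2=S, B3=F, B4=T, B5=F, B6=F, B7=T, B7=F, B8=F
input #2, p=4, z=11: outcomes B1=T, B2=E, B3=T, B4=F, B6=F, B7=T, B7=F, B8=F
input #3, p=3, z=0: outcomes B1=T, B2=S, B3=F, B4=T, B5=T, B6=F, B7=T, B7=F, B8=F
input #4, p=2, z=12: outcomes B1=T, B2=S, B3=T, B4=T, B5=T, B6=F, B7=T, B7=F, B8=T
input #5, p=6, z=7: outcomes B1=T, B2=E, B3=F, B4=F, B6=F, B7=T, B7=F, B8=F
input #6, p=2, z=13: outcomes B1=T, B2=S, B3=T, B4=T, B5=T, B6=F, B7=T, B7=F, B8=T
input #7, p=3, z=12: outcomes B1=T, B2=S, B3=T, B4=T, B5=T, B6=F, B7=T, B7=F, B8=F
input #8, p=6, z=11: outcomes B1=T, B2=E, B3=T, B4=F, B6=F, B7=T, B7=F, B8=F
input #9, p=4, z=4: outcomes B1=F, B2=E, B4=T, B5=T, B6=F, B7=T, B7=F, B8=F
union over the pool: B1=T, B1=F, B2=S, B2=E, B3=T, B3=F, B4=T, B4=F, B5=T, B5=F, B6=F, B7=T, B7=F, B8=T, B8=F
uncovered (1 of 16): B6=T
Answer: B6=T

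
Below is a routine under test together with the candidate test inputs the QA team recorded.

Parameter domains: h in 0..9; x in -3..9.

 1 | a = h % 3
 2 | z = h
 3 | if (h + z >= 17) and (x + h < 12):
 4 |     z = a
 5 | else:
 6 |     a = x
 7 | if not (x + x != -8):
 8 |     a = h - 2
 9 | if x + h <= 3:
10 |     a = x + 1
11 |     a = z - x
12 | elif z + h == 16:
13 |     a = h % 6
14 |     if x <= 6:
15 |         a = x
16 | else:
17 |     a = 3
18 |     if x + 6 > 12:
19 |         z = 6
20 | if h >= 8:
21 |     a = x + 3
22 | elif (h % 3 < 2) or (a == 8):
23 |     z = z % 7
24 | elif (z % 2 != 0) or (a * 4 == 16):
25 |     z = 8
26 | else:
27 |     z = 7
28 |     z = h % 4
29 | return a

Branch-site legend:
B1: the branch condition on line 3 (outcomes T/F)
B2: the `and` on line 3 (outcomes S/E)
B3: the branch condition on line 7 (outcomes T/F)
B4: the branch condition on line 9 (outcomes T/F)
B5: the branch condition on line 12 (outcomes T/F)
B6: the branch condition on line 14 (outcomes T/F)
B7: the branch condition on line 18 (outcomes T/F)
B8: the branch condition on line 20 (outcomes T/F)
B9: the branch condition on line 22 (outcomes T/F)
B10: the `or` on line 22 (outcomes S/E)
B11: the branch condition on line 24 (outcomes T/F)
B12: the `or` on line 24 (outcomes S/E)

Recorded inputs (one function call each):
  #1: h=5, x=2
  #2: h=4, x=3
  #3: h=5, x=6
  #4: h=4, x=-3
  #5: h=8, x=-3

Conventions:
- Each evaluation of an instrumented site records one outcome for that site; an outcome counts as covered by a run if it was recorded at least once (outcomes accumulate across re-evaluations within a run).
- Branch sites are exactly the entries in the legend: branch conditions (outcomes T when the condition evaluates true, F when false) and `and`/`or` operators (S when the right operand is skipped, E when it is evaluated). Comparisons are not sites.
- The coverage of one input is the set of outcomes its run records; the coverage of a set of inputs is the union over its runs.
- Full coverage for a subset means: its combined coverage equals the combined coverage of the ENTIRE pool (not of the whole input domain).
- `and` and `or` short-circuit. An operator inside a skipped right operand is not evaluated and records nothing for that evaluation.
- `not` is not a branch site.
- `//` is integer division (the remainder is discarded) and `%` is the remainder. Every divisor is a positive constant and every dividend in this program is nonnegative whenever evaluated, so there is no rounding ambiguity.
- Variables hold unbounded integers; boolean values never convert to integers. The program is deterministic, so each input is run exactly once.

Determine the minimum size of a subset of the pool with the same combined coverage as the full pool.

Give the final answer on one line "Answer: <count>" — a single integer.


input #1, h=5, x=2: events B2->S, B1->F, B3->F, B4->F, B5->F, B7->F, B8->F, B10->E, B9->F, B12->S, B11->T; outcomes B1=F, B2=S, B3=F, B4=F, B5=F, B7=F, B8=F, B9=F, B10=E, B11=T, B12=S
input #2, h=4, x=3: events B2->S, B1->F, B3->F, B4->F, B5->F, B7->F, B8->F, B10->S, B9->T; outcomes B1=F, B2=S, B3=F, B4=F, B5=F, B7=F, B8=F, B9=T, B10=S
input #3, h=5, x=6: events B2->S, B1->F, B3->F, B4->F, B5->F, B7->F, B8->F, B10->E, B9->F, B12->S, B11->T; outcomes B1=F, B2=S, B3=F, B4=F, B5=F, B7=F, B8=F, B9=F, B10=E, B11=T, B12=S
input #4, h=4, x=-3: events B2->S, B1->F, B3->F, B4->T, B8->F, B10->S, B9->T; outcomes B1=F, B2=S, B3=F, B4=T, B8=F, B9=T, B10=S
input #5, h=8, x=-3: events B2->S, B1->F, B3->F, B4->F, B5->T, B6->T, B8->T; outcomes B1=F, B2=S, B3=F, B4=F, B5=T, B6=T, B8=T
pool-wide coverage (17 outcomes): B1=F, B2=S, B3=F, B4=T, B4=F, B5=T, B5=F, B6=T, B7=F, B8=T, B8=F, B9=T, B9=F, B10=S, B10=E, B11=T, B12=S
size 1 is not enough: best union over all size-1 subsets is 11/17
size 2 is not enough: best union over all size-2 subsets is 14/17
inputs {1, 4, 5} (size 3) cover everything; no size-3 subset with a lexicographically smaller index list covers all 17
Answer: 3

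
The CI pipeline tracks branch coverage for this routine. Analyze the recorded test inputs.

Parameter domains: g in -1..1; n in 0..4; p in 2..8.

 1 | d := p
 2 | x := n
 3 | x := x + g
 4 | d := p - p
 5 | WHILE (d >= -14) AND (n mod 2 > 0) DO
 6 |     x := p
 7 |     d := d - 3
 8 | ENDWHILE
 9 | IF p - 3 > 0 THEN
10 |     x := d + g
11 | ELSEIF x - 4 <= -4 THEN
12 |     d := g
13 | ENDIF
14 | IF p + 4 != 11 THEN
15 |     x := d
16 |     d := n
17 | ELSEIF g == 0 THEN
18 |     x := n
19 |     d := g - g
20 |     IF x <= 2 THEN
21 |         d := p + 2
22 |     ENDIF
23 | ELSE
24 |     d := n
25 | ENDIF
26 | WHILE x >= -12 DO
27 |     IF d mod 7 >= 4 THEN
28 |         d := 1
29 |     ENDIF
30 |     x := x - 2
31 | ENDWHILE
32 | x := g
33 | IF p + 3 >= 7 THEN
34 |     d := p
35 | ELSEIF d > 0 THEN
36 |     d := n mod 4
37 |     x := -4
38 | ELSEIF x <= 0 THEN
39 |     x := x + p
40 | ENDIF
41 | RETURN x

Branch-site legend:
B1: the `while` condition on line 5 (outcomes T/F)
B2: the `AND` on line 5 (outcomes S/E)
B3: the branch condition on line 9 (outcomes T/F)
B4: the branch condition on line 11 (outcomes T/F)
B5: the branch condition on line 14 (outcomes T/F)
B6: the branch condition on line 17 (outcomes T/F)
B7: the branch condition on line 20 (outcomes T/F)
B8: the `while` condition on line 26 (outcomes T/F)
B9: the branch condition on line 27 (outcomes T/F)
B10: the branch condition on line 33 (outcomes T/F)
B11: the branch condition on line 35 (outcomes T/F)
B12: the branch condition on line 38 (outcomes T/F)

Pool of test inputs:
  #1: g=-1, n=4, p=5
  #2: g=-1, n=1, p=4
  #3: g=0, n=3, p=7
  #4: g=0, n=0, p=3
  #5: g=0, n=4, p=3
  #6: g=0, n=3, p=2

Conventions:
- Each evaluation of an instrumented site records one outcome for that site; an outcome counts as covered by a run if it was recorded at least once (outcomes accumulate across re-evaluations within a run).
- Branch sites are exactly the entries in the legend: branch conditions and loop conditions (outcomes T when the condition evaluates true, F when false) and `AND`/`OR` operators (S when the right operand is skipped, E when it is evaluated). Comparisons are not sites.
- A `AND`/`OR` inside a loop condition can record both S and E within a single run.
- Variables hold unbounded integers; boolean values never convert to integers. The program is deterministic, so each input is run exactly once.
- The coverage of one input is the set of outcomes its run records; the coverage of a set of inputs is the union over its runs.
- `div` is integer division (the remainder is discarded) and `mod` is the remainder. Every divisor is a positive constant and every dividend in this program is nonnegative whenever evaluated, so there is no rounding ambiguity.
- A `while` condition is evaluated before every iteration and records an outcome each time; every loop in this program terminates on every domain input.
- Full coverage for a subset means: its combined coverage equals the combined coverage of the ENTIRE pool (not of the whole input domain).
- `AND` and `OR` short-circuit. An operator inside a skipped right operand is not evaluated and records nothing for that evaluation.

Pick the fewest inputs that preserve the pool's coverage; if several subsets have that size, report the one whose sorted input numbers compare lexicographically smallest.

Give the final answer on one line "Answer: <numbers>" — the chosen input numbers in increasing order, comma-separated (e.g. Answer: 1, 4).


input #1 (g=-1, n=4, p=5): events B2->E, B1->F, B3->T, B5->T, B8->T, B9->T, B8->T, B9->F, B8->T, B9->F, B8->T, B9->F, B8->T, B9->F, ...; covers B1=F, B2=E, B3=T, B5=T, B8=T, B8=F, B9=T, B9=F, B10=T
input #2 (g=-1, n=1, p=4): events B2->E, B1->T, B2->E, B1->T, B2->E, B1->T, B2->E, B1->T, B2->E, B1->T, B2->S, B1->F, B3->T, B5->T, ...; covers B1=T, B1=F, B2=S, B2=E, B3=T, B5=T, B8=F, B10=T
input #3 (g=0, n=3, p=7): events B2->E, B1->T, B2->E, B1->T, B2->E, B1->T, B2->E, B1->T, B2->E, B1->T, B2->S, B1->F, B3->T, B5->F, ...; covers B1=T, B1=F, B2=S, B2=E, B3=T, B5=F, B6=T, B7=F, B8=T, B8=F, B9=F, B10=T
input #4 (g=0, n=0, p=3): events B2->E, B1->F, B3->F, B4->T, B5->T, B8->T, B9->F, B8->T, B9->F, B8->T, B9->F, B8->T, B9->F, B8->T, ...; covers B1=F, B2=E, B3=F, B4=T, B5=T, B8=T, B8=F, B9=F, B10=F, B11=F, B12=T
input #5 (g=0, n=4, p=3): events B2->E, B1->F, B3->F, B4->F, B5->T, B8->T, B9->T, B8->T, B9->F, B8->T, B9->F, B8->T, B9->F, B8->T, ...; covers B1=F, B2=E, B3=F, B4=F, B5=T, B8=T, B8=F, B9=T, B9=F, B10=F, B11=T
input #6 (g=0, n=3, p=2): events B2->E, B1->T, B2->E, B1->T, B2->E, B1->T, B2->E, B1->T, B2->E, B1->T, B2->S, B1->F, B3->F, B4->F, ...; covers B1=T, B1=F, B2=S, B2=E, B3=F, B4=F, B5=T, B8=F, B10=F, B11=T
pool-wide coverage (21 outcomes): B1=T, B1=F, B2=S, B2=E, B3=T, B3=F, B4=T, B4=F, B5=T, B5=F, B6=T, B7=F, B8=T, B8=F, B9=T, B9=F, B10=T, B10=F, B11=T, B11=F, B12=T
checked all size-1 subsets: none covers 21 outcomes (max 12/21)
checked all size-2 subsets: none covers 21 outcomes (max 18/21)
inputs {3, 4, 5} (size 3) cover everything; no size-3 subset with a lexicographically smaller index list covers all 21
Answer: 3, 4, 5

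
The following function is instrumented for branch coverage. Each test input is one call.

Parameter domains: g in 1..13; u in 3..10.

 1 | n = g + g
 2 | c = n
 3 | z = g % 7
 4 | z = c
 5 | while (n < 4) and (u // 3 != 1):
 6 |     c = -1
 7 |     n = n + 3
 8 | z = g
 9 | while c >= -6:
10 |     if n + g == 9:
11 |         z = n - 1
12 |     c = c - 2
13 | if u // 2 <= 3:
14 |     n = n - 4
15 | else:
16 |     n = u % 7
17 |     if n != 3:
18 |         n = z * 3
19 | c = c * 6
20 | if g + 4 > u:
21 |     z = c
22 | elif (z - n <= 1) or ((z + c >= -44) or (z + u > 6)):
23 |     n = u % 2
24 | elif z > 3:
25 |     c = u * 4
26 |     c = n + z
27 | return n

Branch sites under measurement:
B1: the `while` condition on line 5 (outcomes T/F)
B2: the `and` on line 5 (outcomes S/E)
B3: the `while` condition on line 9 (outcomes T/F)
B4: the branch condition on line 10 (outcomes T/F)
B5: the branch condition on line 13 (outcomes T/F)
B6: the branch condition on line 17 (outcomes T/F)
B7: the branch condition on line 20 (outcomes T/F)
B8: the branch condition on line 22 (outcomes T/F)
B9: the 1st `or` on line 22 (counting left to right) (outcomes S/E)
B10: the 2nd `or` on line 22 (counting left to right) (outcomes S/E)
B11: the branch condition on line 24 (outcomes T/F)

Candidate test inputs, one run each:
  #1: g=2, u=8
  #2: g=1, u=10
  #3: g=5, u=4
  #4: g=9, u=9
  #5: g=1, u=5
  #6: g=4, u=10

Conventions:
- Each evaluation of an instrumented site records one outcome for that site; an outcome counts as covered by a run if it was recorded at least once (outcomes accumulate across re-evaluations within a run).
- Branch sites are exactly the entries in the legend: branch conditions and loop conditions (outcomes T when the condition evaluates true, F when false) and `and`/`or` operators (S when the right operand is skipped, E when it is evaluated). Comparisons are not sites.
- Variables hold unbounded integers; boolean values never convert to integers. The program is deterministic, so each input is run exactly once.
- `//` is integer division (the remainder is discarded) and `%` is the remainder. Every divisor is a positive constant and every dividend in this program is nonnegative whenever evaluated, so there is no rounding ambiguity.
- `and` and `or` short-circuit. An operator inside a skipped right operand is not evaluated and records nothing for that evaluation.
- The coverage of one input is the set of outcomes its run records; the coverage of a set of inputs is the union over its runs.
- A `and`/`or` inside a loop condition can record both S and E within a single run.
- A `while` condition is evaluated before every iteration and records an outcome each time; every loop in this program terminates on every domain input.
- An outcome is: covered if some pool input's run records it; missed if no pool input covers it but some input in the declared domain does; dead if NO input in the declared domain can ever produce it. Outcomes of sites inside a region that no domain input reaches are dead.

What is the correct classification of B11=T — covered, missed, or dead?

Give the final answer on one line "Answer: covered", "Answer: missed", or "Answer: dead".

no pool input records B11=T
checking all 104 inputs in the declared domain: B11=T is never recorded -> dead

Answer: dead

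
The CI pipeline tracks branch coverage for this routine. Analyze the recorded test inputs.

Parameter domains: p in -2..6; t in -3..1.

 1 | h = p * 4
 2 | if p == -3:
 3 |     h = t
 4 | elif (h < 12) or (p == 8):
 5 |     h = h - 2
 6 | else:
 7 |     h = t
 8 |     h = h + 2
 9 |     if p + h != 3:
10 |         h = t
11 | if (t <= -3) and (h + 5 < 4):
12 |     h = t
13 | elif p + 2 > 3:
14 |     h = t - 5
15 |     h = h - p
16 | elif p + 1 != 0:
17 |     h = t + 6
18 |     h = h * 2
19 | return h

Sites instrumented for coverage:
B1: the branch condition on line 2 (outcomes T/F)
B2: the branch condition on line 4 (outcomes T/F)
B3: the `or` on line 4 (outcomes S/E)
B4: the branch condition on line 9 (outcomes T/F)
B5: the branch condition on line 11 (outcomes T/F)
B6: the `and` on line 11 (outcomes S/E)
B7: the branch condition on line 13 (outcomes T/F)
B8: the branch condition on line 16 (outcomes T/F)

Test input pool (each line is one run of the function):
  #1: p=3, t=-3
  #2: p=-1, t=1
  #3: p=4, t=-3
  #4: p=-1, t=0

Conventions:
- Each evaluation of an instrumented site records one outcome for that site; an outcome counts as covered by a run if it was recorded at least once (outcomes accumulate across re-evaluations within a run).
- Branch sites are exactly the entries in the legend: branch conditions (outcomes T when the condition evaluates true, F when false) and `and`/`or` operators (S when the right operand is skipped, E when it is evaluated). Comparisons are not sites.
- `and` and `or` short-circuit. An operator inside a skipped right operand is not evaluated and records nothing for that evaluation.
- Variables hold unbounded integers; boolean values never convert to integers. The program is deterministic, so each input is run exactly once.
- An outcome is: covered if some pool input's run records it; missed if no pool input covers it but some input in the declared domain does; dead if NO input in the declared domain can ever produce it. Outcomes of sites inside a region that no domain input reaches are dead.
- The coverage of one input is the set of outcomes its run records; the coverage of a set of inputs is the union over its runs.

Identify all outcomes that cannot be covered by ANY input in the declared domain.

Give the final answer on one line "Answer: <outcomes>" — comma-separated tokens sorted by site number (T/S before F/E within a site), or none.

checking every outcome against all 45 domain inputs:
  B1=T: no domain input ever produces it -> dead
  reachable outcomes have witnesses, e.g. B1=F (e.g. p=-2, t=-3), B2=T (e.g. p=-2, t=-3), B2=F (e.g. p=3, t=-3), B3=S (e.g. p=-2, t=-3)

Answer: B1=T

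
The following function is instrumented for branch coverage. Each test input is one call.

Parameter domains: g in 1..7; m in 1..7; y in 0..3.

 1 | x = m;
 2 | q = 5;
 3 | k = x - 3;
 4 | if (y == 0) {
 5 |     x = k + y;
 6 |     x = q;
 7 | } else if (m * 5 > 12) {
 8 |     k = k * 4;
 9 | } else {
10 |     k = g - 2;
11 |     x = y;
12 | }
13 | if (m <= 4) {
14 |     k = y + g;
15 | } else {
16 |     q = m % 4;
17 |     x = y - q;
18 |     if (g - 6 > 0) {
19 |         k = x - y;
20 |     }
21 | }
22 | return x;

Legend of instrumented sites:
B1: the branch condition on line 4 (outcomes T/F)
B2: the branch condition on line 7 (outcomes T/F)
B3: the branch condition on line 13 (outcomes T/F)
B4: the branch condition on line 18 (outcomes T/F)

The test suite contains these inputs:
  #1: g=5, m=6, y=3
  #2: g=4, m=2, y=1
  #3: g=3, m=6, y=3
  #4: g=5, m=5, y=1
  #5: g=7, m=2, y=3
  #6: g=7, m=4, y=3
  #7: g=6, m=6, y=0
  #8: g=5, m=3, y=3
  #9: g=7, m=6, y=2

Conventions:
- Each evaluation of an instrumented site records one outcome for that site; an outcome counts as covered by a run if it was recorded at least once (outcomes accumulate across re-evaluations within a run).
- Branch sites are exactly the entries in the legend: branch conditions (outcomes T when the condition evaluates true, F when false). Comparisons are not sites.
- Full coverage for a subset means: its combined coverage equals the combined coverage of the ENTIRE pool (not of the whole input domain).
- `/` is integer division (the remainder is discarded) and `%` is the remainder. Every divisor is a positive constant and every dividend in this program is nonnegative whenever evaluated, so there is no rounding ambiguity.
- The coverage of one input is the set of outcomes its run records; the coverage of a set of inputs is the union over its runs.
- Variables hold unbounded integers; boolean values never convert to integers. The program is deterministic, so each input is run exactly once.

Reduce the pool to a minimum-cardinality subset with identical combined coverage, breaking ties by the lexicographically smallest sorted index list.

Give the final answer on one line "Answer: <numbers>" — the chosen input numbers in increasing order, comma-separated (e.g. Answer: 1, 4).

#1 (g=5, m=6, y=3) -> covered: B1=F, B2=T, B3=F, B4=F
#2 (g=4, m=2, y=1) -> covered: B1=F, B2=F, B3=T
#3 (g=3, m=6, y=3) -> covered: B1=F, B2=T, B3=F, B4=F
#4 (g=5, m=5, y=1) -> covered: B1=F, B2=T, B3=F, B4=F
#5 (g=7, m=2, y=3) -> covered: B1=F, B2=F, B3=T
#6 (g=7, m=4, y=3) -> covered: B1=F, B2=T, B3=T
#7 (g=6, m=6, y=0) -> covered: B1=T, B3=F, B4=F
#8 (g=5, m=3, y=3) -> covered: B1=F, B2=T, B3=T
#9 (g=7, m=6, y=2) -> covered: B1=F, B2=T, B3=F, B4=T
the full pool covers 8 outcomes: B1=T, B1=F, B2=T, B2=F, B3=T, B3=F, B4=T, B4=F
size 1 is not enough: best union over all size-1 subsets is 4/8
size 2 is not enough: best union over all size-2 subsets is 6/8
inputs {2, 7, 9} (size 3) cover everything; no size-3 subset with a lexicographically smaller index list covers all 8

Answer: 2, 7, 9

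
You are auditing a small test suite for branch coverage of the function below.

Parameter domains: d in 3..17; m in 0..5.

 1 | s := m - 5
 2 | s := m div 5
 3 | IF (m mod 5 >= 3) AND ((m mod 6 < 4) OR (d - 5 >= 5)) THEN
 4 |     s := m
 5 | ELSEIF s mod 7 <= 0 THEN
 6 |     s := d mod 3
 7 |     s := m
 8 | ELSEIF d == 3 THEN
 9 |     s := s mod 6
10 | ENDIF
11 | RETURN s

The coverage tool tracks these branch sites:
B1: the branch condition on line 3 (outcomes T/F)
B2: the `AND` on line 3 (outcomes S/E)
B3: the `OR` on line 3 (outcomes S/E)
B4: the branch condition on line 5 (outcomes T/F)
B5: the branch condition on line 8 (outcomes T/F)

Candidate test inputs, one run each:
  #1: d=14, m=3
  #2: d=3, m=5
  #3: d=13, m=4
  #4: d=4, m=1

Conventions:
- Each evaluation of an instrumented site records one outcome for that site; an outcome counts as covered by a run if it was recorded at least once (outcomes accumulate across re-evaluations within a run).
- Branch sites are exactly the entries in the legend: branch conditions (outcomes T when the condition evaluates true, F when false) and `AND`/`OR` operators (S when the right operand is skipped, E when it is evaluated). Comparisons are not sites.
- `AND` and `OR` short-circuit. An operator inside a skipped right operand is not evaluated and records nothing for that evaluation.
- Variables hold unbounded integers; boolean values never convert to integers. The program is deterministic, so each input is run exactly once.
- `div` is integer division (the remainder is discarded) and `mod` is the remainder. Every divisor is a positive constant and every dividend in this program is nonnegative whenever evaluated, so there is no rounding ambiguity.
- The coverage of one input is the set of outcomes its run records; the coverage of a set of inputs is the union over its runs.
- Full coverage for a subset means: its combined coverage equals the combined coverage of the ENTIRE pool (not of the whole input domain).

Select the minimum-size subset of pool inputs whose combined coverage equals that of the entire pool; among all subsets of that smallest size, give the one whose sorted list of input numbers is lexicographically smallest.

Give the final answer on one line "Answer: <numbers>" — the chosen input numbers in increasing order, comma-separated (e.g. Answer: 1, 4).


run #1 (d=14, m=3) runs B2->E, B3->S, B1->T; records B1=T, B2=E, B3=S
run #2 (d=3, m=5) runs B2->S, B1->F, B4->F, B5->T; records B1=F, B2=S, B4=F, B5=T
run #3 (d=13, m=4) runs B2->E, B3->E, B1->T; records B1=T, B2=E, B3=E
run #4 (d=4, m=1) runs B2->S, B1->F, B4->T; records B1=F, B2=S, B4=T
pool-wide coverage (9 outcomes): B1=T, B1=F, B2=S, B2=E, B3=S, B3=E, B4=T, B4=F, B5=T
every size-1 subset falls short of the 9 outcomes (best: 4/9)
every size-2 subset falls short of the 9 outcomes (best: 7/9)
every size-3 subset falls short of the 9 outcomes (best: 8/9)
at size 4, {1, 2, 3, 4} reaches all 9 outcomes; every lexicographically earlier size-4 subset fails
Answer: 1, 2, 3, 4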